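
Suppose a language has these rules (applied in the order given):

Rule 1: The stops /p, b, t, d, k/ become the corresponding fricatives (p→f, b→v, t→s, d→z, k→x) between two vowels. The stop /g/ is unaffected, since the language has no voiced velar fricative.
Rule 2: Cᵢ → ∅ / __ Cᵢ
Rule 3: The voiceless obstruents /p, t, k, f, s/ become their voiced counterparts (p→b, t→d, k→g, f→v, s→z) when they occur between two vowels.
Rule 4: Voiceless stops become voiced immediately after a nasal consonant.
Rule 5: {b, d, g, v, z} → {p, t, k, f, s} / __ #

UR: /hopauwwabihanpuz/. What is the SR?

Rule 1 (intervocalic spirantization): /p/ is a stop between vowels /o/ and /a/, so it spirantizes to the fricative [f]. /b/ is a stop between vowels /a/ and /i/, so it spirantizes to the fricative [v]. /hopauwwabihanpuz/ → hofauwwavihanpuz.
Rule 2 (degemination): /ww/ is a geminate; the first /w/ deletes. /hofauwwavihanpuz/ → hofauwavihanpuz.
Rule 3 (intervocalic voicing): /f/ is a voiceless obstruent between vowels /o/ and /a/, so it voices to [v]. /hofauwavihanpuz/ → hovauwavihanpuz.
Rule 4 (post-nasal voicing): /p/ is a voiceless stop immediately after the nasal /n/, so it voices to [b]. /hovauwavihanpuz/ → hovauwavihanbuz.
Rule 5 (final devoicing): /z/ is a voiced obstruent in word-final position, so it devoices to [s]. /hovauwavihanbuz/ → hovauwavihanbus.

hovauwavihanbus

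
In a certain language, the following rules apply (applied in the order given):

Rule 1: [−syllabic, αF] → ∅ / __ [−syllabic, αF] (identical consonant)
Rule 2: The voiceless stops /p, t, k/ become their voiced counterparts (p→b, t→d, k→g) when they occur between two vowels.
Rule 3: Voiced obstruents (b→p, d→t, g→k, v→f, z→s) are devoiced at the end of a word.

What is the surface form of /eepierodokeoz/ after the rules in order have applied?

Rule 1 (degemination): no segment meets the environment; /eepierodokeoz/ is unchanged.
Rule 2 (intervocalic voicing): /p/ is a voiceless stop between vowels /e/ and /i/, so it voices to [b]. /k/ is a voiceless stop between vowels /o/ and /e/, so it voices to [g]. /eepierodokeoz/ → eebierodogeoz.
Rule 3 (final devoicing): /z/ is a voiced obstruent in word-final position, so it devoices to [s]. /eebierodogeoz/ → eebierodogeos.

eebierodogeos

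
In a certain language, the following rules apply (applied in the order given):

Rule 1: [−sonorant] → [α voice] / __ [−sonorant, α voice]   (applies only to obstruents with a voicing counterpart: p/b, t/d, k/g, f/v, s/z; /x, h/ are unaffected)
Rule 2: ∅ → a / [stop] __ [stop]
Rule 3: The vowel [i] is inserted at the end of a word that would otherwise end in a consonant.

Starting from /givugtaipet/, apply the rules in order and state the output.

Rule 1 (regressive voicing assimilation): /g/ precedes the voiceless obstruent /t/, so it devoices to [k] by assimilation. /givugtaipet/ → givuktaipet.
Rule 2 (stop-cluster a-epenthesis): /k/ and /t/ form a stop–stop cluster, so [a] is inserted between them. /givuktaipet/ → givukataipet.
Rule 3 (final i-epenthesis): the form ends in the consonant /t/, so [i] is inserted word-finally. /givukataipet/ → givukataipeti.

givukataipeti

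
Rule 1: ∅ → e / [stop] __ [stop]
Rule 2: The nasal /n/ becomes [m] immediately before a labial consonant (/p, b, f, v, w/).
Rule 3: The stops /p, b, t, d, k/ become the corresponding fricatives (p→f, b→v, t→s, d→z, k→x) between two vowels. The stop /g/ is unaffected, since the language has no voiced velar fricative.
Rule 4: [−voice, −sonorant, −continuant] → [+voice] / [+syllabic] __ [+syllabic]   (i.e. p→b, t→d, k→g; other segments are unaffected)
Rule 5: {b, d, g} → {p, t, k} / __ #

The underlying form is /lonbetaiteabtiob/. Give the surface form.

Rule 1 (stop-cluster e-epenthesis): /b/ and /t/ form a stop–stop cluster, so [e] is inserted between them. /lonbetaiteabtiob/ → lonbetaiteabetiob.
Rule 2 (nasal place assimilation): /n/ precedes the labial consonant /b/, so it assimilates in place to [m]. /lonbetaiteabetiob/ → lombetaiteabetiob.
Rule 3 (intervocalic spirantization): /t/ is a stop between vowels /e/ and /a/, so it spirantizes to the fricative [s]. /t/ is a stop between vowels /i/ and /e/, so it spirantizes to the fricative [s]. /b/ is a stop between vowels /a/ and /e/, so it spirantizes to the fricative [v]. /t/ is a stop between vowels /e/ and /i/, so it spirantizes to the fricative [s]. /lombetaiteabetiob/ → lombesaiseavesiob.
Rule 4 (intervocalic voicing): no segment meets the environment; /lombesaiseavesiob/ is unchanged.
Rule 5 (final devoicing): /b/ is a voiced stop in word-final position, so it devoices to [p]. /lombesaiseavesiob/ → lombesaiseavesiop.

lombesaiseavesiop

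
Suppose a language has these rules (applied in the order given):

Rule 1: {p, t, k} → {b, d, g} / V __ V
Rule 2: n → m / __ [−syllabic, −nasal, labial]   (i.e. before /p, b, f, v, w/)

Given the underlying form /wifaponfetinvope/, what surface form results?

wifabomfedimvobe

Rule 1 (intervocalic voicing): /p/ is a voiceless stop between vowels /a/ and /o/, so it voices to [b]. /t/ is a voiceless stop between vowels /e/ and /i/, so it voices to [d]. /p/ is a voiceless stop between vowels /o/ and /e/, so it voices to [b]. /wifaponfetinvope/ → wifabonfedinvobe.
Rule 2 (nasal place assimilation): /n/ precedes the labial consonant /f/, so it assimilates in place to [m]. /n/ precedes the labial consonant /v/, so it assimilates in place to [m]. /wifabonfedinvobe/ → wifabomfedimvobe.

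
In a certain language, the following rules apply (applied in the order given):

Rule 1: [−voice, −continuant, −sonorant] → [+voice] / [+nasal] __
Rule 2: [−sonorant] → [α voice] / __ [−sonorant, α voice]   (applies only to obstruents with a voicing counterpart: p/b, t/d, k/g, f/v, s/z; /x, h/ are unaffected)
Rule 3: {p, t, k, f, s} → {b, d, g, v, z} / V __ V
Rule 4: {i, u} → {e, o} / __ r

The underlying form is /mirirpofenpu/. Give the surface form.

mererpovenbu

Rule 1 (post-nasal voicing): /p/ is a voiceless stop immediately after the nasal /n/, so it voices to [b]. /mirirpofenpu/ → mirirpofenbu.
Rule 2 (regressive voicing assimilation): no segment meets the environment; /mirirpofenbu/ is unchanged.
Rule 3 (intervocalic voicing): /f/ is a voiceless obstruent between vowels /o/ and /e/, so it voices to [v]. /mirirpofenbu/ → mirirpovenbu.
Rule 4 (pre-rhotic lowering): /i/ is a high vowel immediately before /r/, so it lowers to [e]. /i/ is a high vowel immediately before /r/, so it lowers to [e]. /mirirpovenbu/ → mererpovenbu.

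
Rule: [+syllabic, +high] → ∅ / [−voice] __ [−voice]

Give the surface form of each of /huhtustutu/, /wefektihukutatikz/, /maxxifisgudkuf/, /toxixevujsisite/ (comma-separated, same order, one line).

hhtsttu, wefekthktatkz, maxxfsgudkf, toxxevujsste

/huhtustutu/: /u/ is a high vowel flanked by voiceless consonants /h/ and /h/, so it deletes. /u/ is a high vowel flanked by voiceless consonants /t/ and /s/, so it deletes. /u/ is a high vowel flanked by voiceless consonants /t/ and /t/, so it deletes. → [hhtsttu].
/wefektihukutatikz/: /i/ is a high vowel flanked by voiceless consonants /t/ and /h/, so it deletes. /u/ is a high vowel flanked by voiceless consonants /h/ and /k/, so it deletes. /u/ is a high vowel flanked by voiceless consonants /k/ and /t/, so it deletes. /i/ is a high vowel flanked by voiceless consonants /t/ and /k/, so it deletes. → [wefekthktatkz].
/maxxifisgudkuf/: /i/ is a high vowel flanked by voiceless consonants /x/ and /f/, so it deletes. /i/ is a high vowel flanked by voiceless consonants /f/ and /s/, so it deletes. /u/ is a high vowel flanked by voiceless consonants /k/ and /f/, so it deletes. → [maxxfsgudkf].
/toxixevujsisite/: /i/ is a high vowel flanked by voiceless consonants /x/ and /x/, so it deletes. /i/ is a high vowel flanked by voiceless consonants /s/ and /s/, so it deletes. /i/ is a high vowel flanked by voiceless consonants /s/ and /t/, so it deletes. → [toxxevujsste].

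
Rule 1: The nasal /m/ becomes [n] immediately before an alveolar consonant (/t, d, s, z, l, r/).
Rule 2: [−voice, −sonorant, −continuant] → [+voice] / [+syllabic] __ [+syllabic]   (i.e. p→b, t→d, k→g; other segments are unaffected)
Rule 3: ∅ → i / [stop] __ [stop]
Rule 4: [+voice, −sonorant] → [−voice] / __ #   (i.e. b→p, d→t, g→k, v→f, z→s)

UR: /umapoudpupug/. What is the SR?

umaboudipubuk

Rule 1 (nasal place assimilation): no segment meets the environment; /umapoudpupug/ is unchanged.
Rule 2 (intervocalic voicing): /p/ is a voiceless stop between vowels /a/ and /o/, so it voices to [b]. /p/ is a voiceless stop between vowels /u/ and /u/, so it voices to [b]. /umapoudpupug/ → umaboudpubug.
Rule 3 (stop-cluster i-epenthesis): /d/ and /p/ form a stop–stop cluster, so [i] is inserted between them. /umaboudpubug/ → umaboudipubug.
Rule 4 (final devoicing): /g/ is a voiced obstruent in word-final position, so it devoices to [k]. /umaboudipubug/ → umaboudipubuk.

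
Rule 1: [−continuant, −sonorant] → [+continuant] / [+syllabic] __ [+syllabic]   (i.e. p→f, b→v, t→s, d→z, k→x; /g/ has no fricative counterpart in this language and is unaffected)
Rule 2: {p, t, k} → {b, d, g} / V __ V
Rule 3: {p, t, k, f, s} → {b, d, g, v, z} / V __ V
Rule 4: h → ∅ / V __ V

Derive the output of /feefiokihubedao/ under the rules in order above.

feevioxiuvezao

Rule 1 (intervocalic spirantization): /k/ is a stop between vowels /o/ and /i/, so it spirantizes to the fricative [x]. /b/ is a stop between vowels /u/ and /e/, so it spirantizes to the fricative [v]. /d/ is a stop between vowels /e/ and /a/, so it spirantizes to the fricative [z]. /feefiokihubedao/ → feefioxihuvezao.
Rule 2 (intervocalic voicing): no segment meets the environment; /feefioxihuvezao/ is unchanged.
Rule 3 (intervocalic voicing): /f/ is a voiceless obstruent between vowels /e/ and /i/, so it voices to [v]. /feefioxihuvezao/ → feevioxihuvezao.
Rule 4 (intervocalic h-deletion): /h/ occurs between vowels /i/ and /u/, so it deletes. /feevioxihuvezao/ → feevioxiuvezao.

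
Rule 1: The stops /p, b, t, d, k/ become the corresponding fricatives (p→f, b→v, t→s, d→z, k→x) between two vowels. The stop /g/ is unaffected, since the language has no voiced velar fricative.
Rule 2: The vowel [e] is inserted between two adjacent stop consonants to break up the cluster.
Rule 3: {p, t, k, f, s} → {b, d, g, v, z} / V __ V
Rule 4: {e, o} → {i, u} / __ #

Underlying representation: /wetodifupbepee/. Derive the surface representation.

wezozivubebevei

Rule 1 (intervocalic spirantization): /t/ is a stop between vowels /e/ and /o/, so it spirantizes to the fricative [s]. /d/ is a stop between vowels /o/ and /i/, so it spirantizes to the fricative [z]. /p/ is a stop between vowels /e/ and /e/, so it spirantizes to the fricative [f]. /wetodifupbepee/ → wesozifupbefee.
Rule 2 (stop-cluster e-epenthesis): /p/ and /b/ form a stop–stop cluster, so [e] is inserted between them. /wesozifupbefee/ → wesozifupebefee.
Rule 3 (intervocalic voicing): /s/ is a voiceless obstruent between vowels /e/ and /o/, so it voices to [z]. /f/ is a voiceless obstruent between vowels /i/ and /u/, so it voices to [v]. /p/ is a voiceless obstruent between vowels /u/ and /e/, so it voices to [b]. /f/ is a voiceless obstruent between vowels /e/ and /e/, so it voices to [v]. /wesozifupebefee/ → wezozivubebevee.
Rule 4 (final vowel raising): /e/ is a mid vowel in word-final position, so it raises to [i]. /wezozivubebevee/ → wezozivubebevei.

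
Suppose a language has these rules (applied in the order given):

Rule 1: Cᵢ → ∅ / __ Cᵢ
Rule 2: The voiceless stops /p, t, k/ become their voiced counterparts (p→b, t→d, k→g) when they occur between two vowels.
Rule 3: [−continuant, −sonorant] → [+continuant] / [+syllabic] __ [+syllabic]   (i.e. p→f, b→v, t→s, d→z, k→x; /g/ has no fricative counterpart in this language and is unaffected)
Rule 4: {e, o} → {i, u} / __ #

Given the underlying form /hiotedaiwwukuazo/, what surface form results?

hiozezaiwuguazu

Rule 1 (degemination): /ww/ is a geminate; the first /w/ deletes. /hiotedaiwwukuazo/ → hiotedaiwukuazo.
Rule 2 (intervocalic voicing): /t/ is a voiceless stop between vowels /o/ and /e/, so it voices to [d]. /k/ is a voiceless stop between vowels /u/ and /u/, so it voices to [g]. /hiotedaiwukuazo/ → hiodedaiwuguazo.
Rule 3 (intervocalic spirantization): /d/ is a stop between vowels /o/ and /e/, so it spirantizes to the fricative [z]. /d/ is a stop between vowels /e/ and /a/, so it spirantizes to the fricative [z]. /hiodedaiwuguazo/ → hiozezaiwuguazo.
Rule 4 (final vowel raising): /o/ is a mid vowel in word-final position, so it raises to [u]. /hiozezaiwuguazo/ → hiozezaiwuguazu.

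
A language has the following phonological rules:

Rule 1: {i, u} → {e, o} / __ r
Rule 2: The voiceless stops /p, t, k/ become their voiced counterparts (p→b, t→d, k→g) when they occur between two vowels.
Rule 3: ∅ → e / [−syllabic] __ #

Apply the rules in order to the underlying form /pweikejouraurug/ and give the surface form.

Rule 1 (pre-rhotic lowering): /u/ is a high vowel immediately before /r/, so it lowers to [o]. /u/ is a high vowel immediately before /r/, so it lowers to [o]. /pweikejouraurug/ → pweikejooraorug.
Rule 2 (intervocalic voicing): /k/ is a voiceless stop between vowels /i/ and /e/, so it voices to [g]. /pweikejooraorug/ → pweigejooraorug.
Rule 3 (final e-epenthesis): the form ends in the consonant /g/, so [e] is inserted word-finally. /pweigejooraorug/ → pweigejooraoruge.

pweigejooraoruge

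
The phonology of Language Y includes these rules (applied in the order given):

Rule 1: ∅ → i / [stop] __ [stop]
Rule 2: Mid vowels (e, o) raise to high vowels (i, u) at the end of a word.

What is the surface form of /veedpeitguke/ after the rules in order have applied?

veedipeitiguki

Rule 1 (stop-cluster i-epenthesis): /d/ and /p/ form a stop–stop cluster, so [i] is inserted between them. /t/ and /g/ form a stop–stop cluster, so [i] is inserted between them. /veedpeitguke/ → veedipeitiguke.
Rule 2 (final vowel raising): /e/ is a mid vowel in word-final position, so it raises to [i]. /veedipeitiguke/ → veedipeitiguki.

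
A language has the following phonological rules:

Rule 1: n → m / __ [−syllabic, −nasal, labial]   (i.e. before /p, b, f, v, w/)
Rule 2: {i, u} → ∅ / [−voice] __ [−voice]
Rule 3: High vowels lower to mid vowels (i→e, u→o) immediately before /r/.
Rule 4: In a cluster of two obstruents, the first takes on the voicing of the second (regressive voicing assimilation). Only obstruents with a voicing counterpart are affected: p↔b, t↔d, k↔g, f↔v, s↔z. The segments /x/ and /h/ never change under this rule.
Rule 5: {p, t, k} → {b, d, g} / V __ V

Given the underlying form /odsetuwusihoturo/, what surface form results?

Rule 1 (nasal place assimilation): no segment meets the environment; /odsetuwusihoturo/ is unchanged.
Rule 2 (high vowel syncope): /i/ is a high vowel flanked by voiceless consonants /s/ and /h/, so it deletes. /odsetuwusihoturo/ → odsetuwushoturo.
Rule 3 (pre-rhotic lowering): /u/ is a high vowel immediately before /r/, so it lowers to [o]. /odsetuwushoturo/ → odsetuwushotoro.
Rule 4 (regressive voicing assimilation): /d/ precedes the voiceless obstruent /s/, so it devoices to [t] by assimilation. /odsetuwushotoro/ → otsetuwushotoro.
Rule 5 (intervocalic voicing): /t/ is a voiceless stop between vowels /e/ and /u/, so it voices to [d]. /t/ is a voiceless stop between vowels /o/ and /o/, so it voices to [d]. /otsetuwushotoro/ → otseduwushodoro.

otseduwushodoro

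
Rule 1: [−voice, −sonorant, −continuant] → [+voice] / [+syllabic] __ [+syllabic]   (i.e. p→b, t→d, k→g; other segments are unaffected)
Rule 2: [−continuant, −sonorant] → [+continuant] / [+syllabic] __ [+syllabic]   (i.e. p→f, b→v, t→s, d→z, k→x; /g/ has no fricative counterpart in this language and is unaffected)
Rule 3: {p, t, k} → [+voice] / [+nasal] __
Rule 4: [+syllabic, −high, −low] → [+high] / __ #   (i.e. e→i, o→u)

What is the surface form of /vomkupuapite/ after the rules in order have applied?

vomguvuavizi

Rule 1 (intervocalic voicing): /p/ is a voiceless stop between vowels /u/ and /u/, so it voices to [b]. /p/ is a voiceless stop between vowels /a/ and /i/, so it voices to [b]. /t/ is a voiceless stop between vowels /i/ and /e/, so it voices to [d]. /vomkupuapite/ → vomkubuabide.
Rule 2 (intervocalic spirantization): /b/ is a stop between vowels /u/ and /u/, so it spirantizes to the fricative [v]. /b/ is a stop between vowels /a/ and /i/, so it spirantizes to the fricative [v]. /d/ is a stop between vowels /i/ and /e/, so it spirantizes to the fricative [z]. /vomkubuabide/ → vomkuvuavize.
Rule 3 (post-nasal voicing): /k/ is a voiceless stop immediately after the nasal /m/, so it voices to [g]. /vomkuvuavize/ → vomguvuavize.
Rule 4 (final vowel raising): /e/ is a mid vowel in word-final position, so it raises to [i]. /vomguvuavize/ → vomguvuavizi.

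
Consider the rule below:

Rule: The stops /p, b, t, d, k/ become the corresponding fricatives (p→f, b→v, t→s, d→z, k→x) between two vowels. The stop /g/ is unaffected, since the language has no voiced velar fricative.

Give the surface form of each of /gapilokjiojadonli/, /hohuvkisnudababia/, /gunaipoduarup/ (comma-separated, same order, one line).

/gapilokjiojadonli/: /p/ is a stop between vowels /a/ and /i/, so it spirantizes to the fricative [f]. /d/ is a stop between vowels /a/ and /o/, so it spirantizes to the fricative [z]. → [gafilokjiojazonli].
/hohuvkisnudababia/: /d/ is a stop between vowels /u/ and /a/, so it spirantizes to the fricative [z]. /b/ is a stop between vowels /a/ and /a/, so it spirantizes to the fricative [v]. /b/ is a stop between vowels /a/ and /i/, so it spirantizes to the fricative [v]. → [hohuvkisnuzavavia].
/gunaipoduarup/: /p/ is a stop between vowels /i/ and /o/, so it spirantizes to the fricative [f]. /d/ is a stop between vowels /o/ and /u/, so it spirantizes to the fricative [z]. → [gunaifozuarup].

gafilokjiojazonli, hohuvkisnuzavavia, gunaifozuarup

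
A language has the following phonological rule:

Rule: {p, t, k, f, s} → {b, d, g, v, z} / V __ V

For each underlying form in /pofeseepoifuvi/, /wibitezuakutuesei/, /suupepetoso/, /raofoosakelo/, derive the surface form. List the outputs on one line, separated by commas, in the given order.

povezeeboivuvi, wibidezuaguduezei, suubebedozo, raovoozagelo

/pofeseepoifuvi/: /f/ is a voiceless obstruent between vowels /o/ and /e/, so it voices to [v]. /s/ is a voiceless obstruent between vowels /e/ and /e/, so it voices to [z]. /p/ is a voiceless obstruent between vowels /e/ and /o/, so it voices to [b]. /f/ is a voiceless obstruent between vowels /i/ and /u/, so it voices to [v]. → [povezeeboivuvi].
/wibitezuakutuesei/: /t/ is a voiceless obstruent between vowels /i/ and /e/, so it voices to [d]. /k/ is a voiceless obstruent between vowels /a/ and /u/, so it voices to [g]. /t/ is a voiceless obstruent between vowels /u/ and /u/, so it voices to [d]. /s/ is a voiceless obstruent between vowels /e/ and /e/, so it voices to [z]. → [wibidezuaguduezei].
/suupepetoso/: /p/ is a voiceless obstruent between vowels /u/ and /e/, so it voices to [b]. /p/ is a voiceless obstruent between vowels /e/ and /e/, so it voices to [b]. /t/ is a voiceless obstruent between vowels /e/ and /o/, so it voices to [d]. /s/ is a voiceless obstruent between vowels /o/ and /o/, so it voices to [z]. → [suubebedozo].
/raofoosakelo/: /f/ is a voiceless obstruent between vowels /o/ and /o/, so it voices to [v]. /s/ is a voiceless obstruent between vowels /o/ and /a/, so it voices to [z]. /k/ is a voiceless obstruent between vowels /a/ and /e/, so it voices to [g]. → [raovoozagelo].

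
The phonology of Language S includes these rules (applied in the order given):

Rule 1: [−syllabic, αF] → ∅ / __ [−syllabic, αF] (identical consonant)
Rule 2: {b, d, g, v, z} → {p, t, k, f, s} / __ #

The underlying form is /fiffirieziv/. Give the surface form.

fifiriezif

Rule 1 (degemination): /ff/ is a geminate; the first /f/ deletes. /fiffirieziv/ → fifirieziv.
Rule 2 (final devoicing): /v/ is a voiced obstruent in word-final position, so it devoices to [f]. /fifirieziv/ → fifiriezif.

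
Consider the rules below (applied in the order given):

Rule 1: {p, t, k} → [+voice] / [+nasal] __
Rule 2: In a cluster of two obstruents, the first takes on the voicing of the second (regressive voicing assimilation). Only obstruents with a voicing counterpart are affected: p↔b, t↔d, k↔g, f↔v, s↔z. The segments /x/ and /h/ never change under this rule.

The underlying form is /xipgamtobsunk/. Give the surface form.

xibgamdopsung

Rule 1 (post-nasal voicing): /t/ is a voiceless stop immediately after the nasal /m/, so it voices to [d]. /k/ is a voiceless stop immediately after the nasal /n/, so it voices to [g]. /xipgamtobsunk/ → xipgamdobsung.
Rule 2 (regressive voicing assimilation): /p/ precedes the voiced obstruent /g/, so it voices to [b] by assimilation. /b/ precedes the voiceless obstruent /s/, so it devoices to [p] by assimilation. /xipgamdobsung/ → xibgamdopsung.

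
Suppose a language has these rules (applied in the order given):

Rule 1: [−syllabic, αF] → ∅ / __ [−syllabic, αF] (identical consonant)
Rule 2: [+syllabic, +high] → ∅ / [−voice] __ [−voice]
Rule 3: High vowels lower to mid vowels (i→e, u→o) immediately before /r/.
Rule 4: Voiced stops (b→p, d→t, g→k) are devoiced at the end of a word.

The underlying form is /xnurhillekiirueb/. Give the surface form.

xnorhilekieruep

Rule 1 (degemination): /ll/ is a geminate; the first /l/ deletes. /xnurhillekiirueb/ → xnurhilekiirueb.
Rule 2 (high vowel syncope): no segment meets the environment; /xnurhilekiirueb/ is unchanged.
Rule 3 (pre-rhotic lowering): /u/ is a high vowel immediately before /r/, so it lowers to [o]. /i/ is a high vowel immediately before /r/, so it lowers to [e]. /xnurhilekiirueb/ → xnorhilekierueb.
Rule 4 (final devoicing): /b/ is a voiced stop in word-final position, so it devoices to [p]. /xnorhilekierueb/ → xnorhilekieruep.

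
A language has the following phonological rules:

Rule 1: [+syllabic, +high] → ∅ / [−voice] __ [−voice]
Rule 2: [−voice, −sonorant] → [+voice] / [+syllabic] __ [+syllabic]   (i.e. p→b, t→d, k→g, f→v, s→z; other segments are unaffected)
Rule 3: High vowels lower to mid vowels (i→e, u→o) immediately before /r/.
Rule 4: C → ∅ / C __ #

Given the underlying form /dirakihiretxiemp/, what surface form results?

derakheretxiem

Rule 1 (high vowel syncope): /i/ is a high vowel flanked by voiceless consonants /k/ and /h/, so it deletes. /dirakihiretxiemp/ → dirakhiretxiemp.
Rule 2 (intervocalic voicing): no segment meets the environment; /dirakhiretxiemp/ is unchanged.
Rule 3 (pre-rhotic lowering): /i/ is a high vowel immediately before /r/, so it lowers to [e]. /i/ is a high vowel immediately before /r/, so it lowers to [e]. /dirakhiretxiemp/ → derakheretxiemp.
Rule 4 (final cluster simplification): /p/ is the second consonant of a word-final cluster /mp/, so it deletes. /derakheretxiemp/ → derakheretxiem.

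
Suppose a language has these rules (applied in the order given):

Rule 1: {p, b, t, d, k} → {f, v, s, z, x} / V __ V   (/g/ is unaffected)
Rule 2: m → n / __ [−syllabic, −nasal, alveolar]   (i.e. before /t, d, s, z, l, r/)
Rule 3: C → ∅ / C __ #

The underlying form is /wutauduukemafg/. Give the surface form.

wusauzuuxemaf

Rule 1 (intervocalic spirantization): /t/ is a stop between vowels /u/ and /a/, so it spirantizes to the fricative [s]. /d/ is a stop between vowels /u/ and /u/, so it spirantizes to the fricative [z]. /k/ is a stop between vowels /u/ and /e/, so it spirantizes to the fricative [x]. /wutauduukemafg/ → wusauzuuxemafg.
Rule 2 (nasal place assimilation): no segment meets the environment; /wusauzuuxemafg/ is unchanged.
Rule 3 (final cluster simplification): /g/ is the second consonant of a word-final cluster /fg/, so it deletes. /wusauzuuxemafg/ → wusauzuuxemaf.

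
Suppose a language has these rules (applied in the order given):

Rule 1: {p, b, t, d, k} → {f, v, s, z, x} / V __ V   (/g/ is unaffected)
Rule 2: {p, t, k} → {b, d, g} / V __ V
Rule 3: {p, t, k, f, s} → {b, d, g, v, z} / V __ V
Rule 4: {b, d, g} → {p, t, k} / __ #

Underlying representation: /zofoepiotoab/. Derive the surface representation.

Rule 1 (intervocalic spirantization): /p/ is a stop between vowels /e/ and /i/, so it spirantizes to the fricative [f]. /t/ is a stop between vowels /o/ and /o/, so it spirantizes to the fricative [s]. /zofoepiotoab/ → zofoefiosoab.
Rule 2 (intervocalic voicing): no segment meets the environment; /zofoefiosoab/ is unchanged.
Rule 3 (intervocalic voicing): /f/ is a voiceless obstruent between vowels /o/ and /o/, so it voices to [v]. /f/ is a voiceless obstruent between vowels /e/ and /i/, so it voices to [v]. /s/ is a voiceless obstruent between vowels /o/ and /o/, so it voices to [z]. /zofoefiosoab/ → zovoeviozoab.
Rule 4 (final devoicing): /b/ is a voiced stop in word-final position, so it devoices to [p]. /zovoeviozoab/ → zovoeviozoap.

zovoeviozoap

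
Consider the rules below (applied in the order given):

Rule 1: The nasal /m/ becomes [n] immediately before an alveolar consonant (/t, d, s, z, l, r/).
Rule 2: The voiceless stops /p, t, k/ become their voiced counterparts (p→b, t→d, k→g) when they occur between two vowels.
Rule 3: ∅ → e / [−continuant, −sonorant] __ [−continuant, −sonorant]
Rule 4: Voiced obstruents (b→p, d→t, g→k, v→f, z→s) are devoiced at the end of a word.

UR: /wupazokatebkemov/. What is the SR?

Rule 1 (nasal place assimilation): no segment meets the environment; /wupazokatebkemov/ is unchanged.
Rule 2 (intervocalic voicing): /p/ is a voiceless stop between vowels /u/ and /a/, so it voices to [b]. /k/ is a voiceless stop between vowels /o/ and /a/, so it voices to [g]. /t/ is a voiceless stop between vowels /a/ and /e/, so it voices to [d]. /wupazokatebkemov/ → wubazogadebkemov.
Rule 3 (stop-cluster e-epenthesis): /b/ and /k/ form a stop–stop cluster, so [e] is inserted between them. /wubazogadebkemov/ → wubazogadebekemov.
Rule 4 (final devoicing): /v/ is a voiced obstruent in word-final position, so it devoices to [f]. /wubazogadebekemov/ → wubazogadebekemof.

wubazogadebekemof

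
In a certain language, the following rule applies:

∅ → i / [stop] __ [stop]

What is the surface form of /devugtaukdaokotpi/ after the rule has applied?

/g/ and /t/ form a stop–stop cluster, so [i] is inserted between them.
/k/ and /d/ form a stop–stop cluster, so [i] is inserted between them.
/t/ and /p/ form a stop–stop cluster, so [i] is inserted between them.
Surface form: [devugitaukidaokotipi].

devugitaukidaokotipi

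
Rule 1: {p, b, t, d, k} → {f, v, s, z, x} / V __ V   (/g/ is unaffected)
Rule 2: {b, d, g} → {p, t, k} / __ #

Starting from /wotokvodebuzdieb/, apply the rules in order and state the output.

Rule 1 (intervocalic spirantization): /t/ is a stop between vowels /o/ and /o/, so it spirantizes to the fricative [s]. /d/ is a stop between vowels /o/ and /e/, so it spirantizes to the fricative [z]. /b/ is a stop between vowels /e/ and /u/, so it spirantizes to the fricative [v]. /wotokvodebuzdieb/ → wosokvozevuzdieb.
Rule 2 (final devoicing): /b/ is a voiced stop in word-final position, so it devoices to [p]. /wosokvozevuzdieb/ → wosokvozevuzdiep.

wosokvozevuzdiep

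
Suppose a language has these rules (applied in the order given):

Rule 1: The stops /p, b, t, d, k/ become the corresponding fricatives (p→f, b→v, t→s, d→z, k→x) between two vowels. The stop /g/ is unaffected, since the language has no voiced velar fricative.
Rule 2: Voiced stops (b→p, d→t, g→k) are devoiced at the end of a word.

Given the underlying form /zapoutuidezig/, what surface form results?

zafousuizezik

Rule 1 (intervocalic spirantization): /p/ is a stop between vowels /a/ and /o/, so it spirantizes to the fricative [f]. /t/ is a stop between vowels /u/ and /u/, so it spirantizes to the fricative [s]. /d/ is a stop between vowels /i/ and /e/, so it spirantizes to the fricative [z]. /zapoutuidezig/ → zafousuizezig.
Rule 2 (final devoicing): /g/ is a voiced stop in word-final position, so it devoices to [k]. /zafousuizezig/ → zafousuizezik.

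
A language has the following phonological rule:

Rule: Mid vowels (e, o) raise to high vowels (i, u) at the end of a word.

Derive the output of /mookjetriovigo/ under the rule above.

mookjetriovigu

/o/ is a mid vowel in word-final position, so it raises to [u].
The other instances of /o/, /e/ do not occur in the required environment and remain unchanged.
Surface form: [mookjetriovigu].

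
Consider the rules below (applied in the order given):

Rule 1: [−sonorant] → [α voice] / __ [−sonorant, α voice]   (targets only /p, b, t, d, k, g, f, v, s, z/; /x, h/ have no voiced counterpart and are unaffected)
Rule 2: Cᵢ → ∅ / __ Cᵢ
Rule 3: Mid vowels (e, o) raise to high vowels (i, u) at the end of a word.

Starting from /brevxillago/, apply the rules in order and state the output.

Rule 1 (regressive voicing assimilation): /v/ precedes the voiceless obstruent /x/, so it devoices to [f] by assimilation. /brevxillago/ → brefxillago.
Rule 2 (degemination): /ll/ is a geminate; the first /l/ deletes. /brefxillago/ → brefxilago.
Rule 3 (final vowel raising): /o/ is a mid vowel in word-final position, so it raises to [u]. /brefxilago/ → brefxilagu.

brefxilagu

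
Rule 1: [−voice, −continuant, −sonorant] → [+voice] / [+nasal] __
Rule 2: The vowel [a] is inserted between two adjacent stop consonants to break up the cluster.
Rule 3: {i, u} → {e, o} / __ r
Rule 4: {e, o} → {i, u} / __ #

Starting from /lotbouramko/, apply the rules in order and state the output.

lotabooramgu

Rule 1 (post-nasal voicing): /k/ is a voiceless stop immediately after the nasal /m/, so it voices to [g]. /lotbouramko/ → lotbouramgo.
Rule 2 (stop-cluster a-epenthesis): /t/ and /b/ form a stop–stop cluster, so [a] is inserted between them. /lotbouramgo/ → lotabouramgo.
Rule 3 (pre-rhotic lowering): /u/ is a high vowel immediately before /r/, so it lowers to [o]. /lotabouramgo/ → lotabooramgo.
Rule 4 (final vowel raising): /o/ is a mid vowel in word-final position, so it raises to [u]. /lotabooramgo/ → lotabooramgu.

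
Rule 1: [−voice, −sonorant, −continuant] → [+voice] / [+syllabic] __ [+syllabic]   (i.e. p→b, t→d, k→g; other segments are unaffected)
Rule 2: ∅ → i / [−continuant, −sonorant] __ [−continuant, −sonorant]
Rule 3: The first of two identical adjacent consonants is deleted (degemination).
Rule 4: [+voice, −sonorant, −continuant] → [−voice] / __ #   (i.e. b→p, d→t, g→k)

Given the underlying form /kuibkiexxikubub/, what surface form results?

kuibikiexigubup

Rule 1 (intervocalic voicing): /k/ is a voiceless stop between vowels /i/ and /u/, so it voices to [g]. /kuibkiexxikubub/ → kuibkiexxigubub.
Rule 2 (stop-cluster i-epenthesis): /b/ and /k/ form a stop–stop cluster, so [i] is inserted between them. /kuibkiexxigubub/ → kuibikiexxigubub.
Rule 3 (degemination): /xx/ is a geminate; the first /x/ deletes. /kuibikiexxigubub/ → kuibikiexigubub.
Rule 4 (final devoicing): /b/ is a voiced stop in word-final position, so it devoices to [p]. /kuibikiexigubub/ → kuibikiexigubup.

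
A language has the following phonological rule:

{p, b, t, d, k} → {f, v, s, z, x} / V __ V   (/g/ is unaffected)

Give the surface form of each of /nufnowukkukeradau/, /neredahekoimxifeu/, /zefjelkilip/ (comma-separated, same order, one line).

nufnowukkuxerazau, nerezahexoimxifeu, zefjelkilip

/nufnowukkukeradau/: /k/ is a stop between vowels /u/ and /e/, so it spirantizes to the fricative [x]. /d/ is a stop between vowels /a/ and /a/, so it spirantizes to the fricative [z]. → [nufnowukkuxerazau].
/neredahekoimxifeu/: /d/ is a stop between vowels /e/ and /a/, so it spirantizes to the fricative [z]. /k/ is a stop between vowels /e/ and /o/, so it spirantizes to the fricative [x]. → [nerezahexoimxifeu].
/zefjelkilip/: the rule's environment is not met; surfaces unchanged as [zefjelkilip].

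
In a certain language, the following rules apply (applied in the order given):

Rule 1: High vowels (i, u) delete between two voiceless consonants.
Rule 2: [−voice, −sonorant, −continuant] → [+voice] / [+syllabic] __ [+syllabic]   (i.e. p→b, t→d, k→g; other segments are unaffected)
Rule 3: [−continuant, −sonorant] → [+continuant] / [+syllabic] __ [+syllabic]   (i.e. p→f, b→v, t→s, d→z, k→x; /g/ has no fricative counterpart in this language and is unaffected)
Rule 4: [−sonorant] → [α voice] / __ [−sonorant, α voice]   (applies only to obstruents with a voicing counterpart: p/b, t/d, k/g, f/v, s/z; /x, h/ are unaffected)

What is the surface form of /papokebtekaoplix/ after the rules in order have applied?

pavogeptegaoplix

Rule 1 (high vowel syncope): no segment meets the environment; /papokebtekaoplix/ is unchanged.
Rule 2 (intervocalic voicing): /p/ is a voiceless stop between vowels /a/ and /o/, so it voices to [b]. /k/ is a voiceless stop between vowels /o/ and /e/, so it voices to [g]. /k/ is a voiceless stop between vowels /e/ and /a/, so it voices to [g]. /papokebtekaoplix/ → pabogebtegaoplix.
Rule 3 (intervocalic spirantization): /b/ is a stop between vowels /a/ and /o/, so it spirantizes to the fricative [v]. /pabogebtegaoplix/ → pavogebtegaoplix.
Rule 4 (regressive voicing assimilation): /b/ precedes the voiceless obstruent /t/, so it devoices to [p] by assimilation. /pavogebtegaoplix/ → pavogeptegaoplix.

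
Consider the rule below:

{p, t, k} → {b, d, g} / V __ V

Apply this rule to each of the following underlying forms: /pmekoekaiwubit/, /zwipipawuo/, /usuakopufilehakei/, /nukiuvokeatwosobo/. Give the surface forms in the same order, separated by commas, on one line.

pmegoegaiwubit, zwibibawuo, usuagobufilehagei, nugiuvogeatwosobo

/pmekoekaiwubit/: /k/ is a voiceless stop between vowels /e/ and /o/, so it voices to [g]. /k/ is a voiceless stop between vowels /e/ and /a/, so it voices to [g]. → [pmegoegaiwubit].
/zwipipawuo/: /p/ is a voiceless stop between vowels /i/ and /i/, so it voices to [b]. /p/ is a voiceless stop between vowels /i/ and /a/, so it voices to [b]. → [zwibibawuo].
/usuakopufilehakei/: /k/ is a voiceless stop between vowels /a/ and /o/, so it voices to [g]. /p/ is a voiceless stop between vowels /o/ and /u/, so it voices to [b]. /k/ is a voiceless stop between vowels /a/ and /e/, so it voices to [g]. → [usuagobufilehagei].
/nukiuvokeatwosobo/: /k/ is a voiceless stop between vowels /u/ and /i/, so it voices to [g]. /k/ is a voiceless stop between vowels /o/ and /e/, so it voices to [g]. → [nugiuvogeatwosobo].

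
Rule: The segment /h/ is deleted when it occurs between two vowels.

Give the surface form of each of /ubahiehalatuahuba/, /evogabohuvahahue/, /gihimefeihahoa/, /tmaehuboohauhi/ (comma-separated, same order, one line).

/ubahiehalatuahuba/: /h/ occurs between vowels /a/ and /i/, so it deletes. /h/ occurs between vowels /e/ and /a/, so it deletes. /h/ occurs between vowels /a/ and /u/, so it deletes. → [ubaiealatuauba].
/evogabohuvahahue/: /h/ occurs between vowels /o/ and /u/, so it deletes. /h/ occurs between vowels /a/ and /a/, so it deletes. /h/ occurs between vowels /a/ and /u/, so it deletes. → [evogabouvaaue].
/gihimefeihahoa/: /h/ occurs between vowels /i/ and /i/, so it deletes. /h/ occurs between vowels /i/ and /a/, so it deletes. /h/ occurs between vowels /a/ and /o/, so it deletes. → [giimefeiaoa].
/tmaehuboohauhi/: /h/ occurs between vowels /e/ and /u/, so it deletes. /h/ occurs between vowels /o/ and /a/, so it deletes. /h/ occurs between vowels /u/ and /i/, so it deletes. → [tmaeubooaui].

ubaiealatuauba, evogabouvaaue, giimefeiaoa, tmaeubooaui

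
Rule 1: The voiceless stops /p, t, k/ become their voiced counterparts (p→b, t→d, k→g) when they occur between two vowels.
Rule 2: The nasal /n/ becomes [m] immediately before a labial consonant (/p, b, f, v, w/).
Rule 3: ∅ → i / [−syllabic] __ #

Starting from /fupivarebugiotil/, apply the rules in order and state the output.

Rule 1 (intervocalic voicing): /p/ is a voiceless stop between vowels /u/ and /i/, so it voices to [b]. /t/ is a voiceless stop between vowels /o/ and /i/, so it voices to [d]. /fupivarebugiotil/ → fubivarebugiodil.
Rule 2 (nasal place assimilation): no segment meets the environment; /fubivarebugiodil/ is unchanged.
Rule 3 (final i-epenthesis): the form ends in the consonant /l/, so [i] is inserted word-finally. /fubivarebugiodil/ → fubivarebugiodili.

fubivarebugiodili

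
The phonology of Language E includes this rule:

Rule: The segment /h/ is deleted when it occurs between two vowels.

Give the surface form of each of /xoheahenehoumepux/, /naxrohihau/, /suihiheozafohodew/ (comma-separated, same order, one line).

/xoheahenehoumepux/: /h/ occurs between vowels /o/ and /e/, so it deletes. /h/ occurs between vowels /a/ and /e/, so it deletes. /h/ occurs between vowels /e/ and /o/, so it deletes. → [xoeaeneoumepux].
/naxrohihau/: /h/ occurs between vowels /o/ and /i/, so it deletes. /h/ occurs between vowels /i/ and /a/, so it deletes. → [naxroiau].
/suihiheozafohodew/: /h/ occurs between vowels /i/ and /i/, so it deletes. /h/ occurs between vowels /i/ and /e/, so it deletes. /h/ occurs between vowels /o/ and /o/, so it deletes. → [suiieozafoodew].

xoeaeneoumepux, naxroiau, suiieozafoodew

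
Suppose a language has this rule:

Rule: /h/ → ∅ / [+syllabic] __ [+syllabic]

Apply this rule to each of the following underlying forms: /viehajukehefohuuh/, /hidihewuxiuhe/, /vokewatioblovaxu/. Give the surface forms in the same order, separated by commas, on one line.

vieajukeefouuh, hidiewuxiue, vokewatioblovaxu

/viehajukehefohuuh/: /h/ occurs between vowels /e/ and /a/, so it deletes. /h/ occurs between vowels /e/ and /e/, so it deletes. /h/ occurs between vowels /o/ and /u/, so it deletes. → [vieajukeefouuh].
/hidihewuxiuhe/: /h/ occurs between vowels /i/ and /e/, so it deletes. /h/ occurs between vowels /u/ and /e/, so it deletes. → [hidiewuxiue].
/vokewatioblovaxu/: the rule's environment is not met; surfaces unchanged as [vokewatioblovaxu].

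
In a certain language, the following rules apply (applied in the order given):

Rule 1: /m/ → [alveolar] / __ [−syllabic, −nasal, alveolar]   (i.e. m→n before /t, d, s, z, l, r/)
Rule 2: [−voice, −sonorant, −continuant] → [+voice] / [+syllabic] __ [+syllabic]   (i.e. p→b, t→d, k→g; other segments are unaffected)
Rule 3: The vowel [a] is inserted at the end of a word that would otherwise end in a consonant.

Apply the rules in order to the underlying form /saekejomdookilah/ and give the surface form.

Rule 1 (nasal place assimilation): /m/ precedes the alveolar consonant /d/, so it assimilates in place to [n]. /saekejomdookilah/ → saekejondookilah.
Rule 2 (intervocalic voicing): /k/ is a voiceless stop between vowels /e/ and /e/, so it voices to [g]. /k/ is a voiceless stop between vowels /o/ and /i/, so it voices to [g]. /saekejondookilah/ → saegejondoogilah.
Rule 3 (final a-epenthesis): the form ends in the consonant /h/, so [a] is inserted word-finally. /saegejondoogilah/ → saegejondoogilaha.

saegejondoogilaha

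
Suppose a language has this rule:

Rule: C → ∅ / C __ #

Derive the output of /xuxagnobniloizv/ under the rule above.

/v/ is the second consonant of a word-final cluster /zv/, so it deletes.
Surface form: [xuxagnobniloiz].

xuxagnobniloiz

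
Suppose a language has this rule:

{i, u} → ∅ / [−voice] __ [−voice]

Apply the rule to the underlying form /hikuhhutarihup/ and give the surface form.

/i/ is a high vowel flanked by voiceless consonants /h/ and /k/, so it deletes.
/u/ is a high vowel flanked by voiceless consonants /k/ and /h/, so it deletes.
/u/ is a high vowel flanked by voiceless consonants /h/ and /t/, so it deletes.
/u/ is a high vowel flanked by voiceless consonants /h/ and /p/, so it deletes.
Surface form: [hkhhtarihp].

hkhhtarihp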